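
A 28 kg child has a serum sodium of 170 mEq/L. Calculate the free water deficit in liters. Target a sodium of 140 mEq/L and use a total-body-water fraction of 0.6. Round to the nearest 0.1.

TBW = 0.6 · 28 = 16.8 L
Free water deficit = TBW · (Na/140 − 1)
= 16.8 · (170/140 − 1)
= 16.8 · 0.2143
= 3.6 L

3.6 L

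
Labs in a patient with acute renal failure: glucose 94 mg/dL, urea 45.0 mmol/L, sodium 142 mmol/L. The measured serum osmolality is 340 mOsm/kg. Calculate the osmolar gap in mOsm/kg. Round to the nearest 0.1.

Calculated osmolality = 2·Na + glucose/18 + urea
= 2·142 + 94/18 + 45
= 284 + 5.22 + 45
= 334.22 mOsm/kg ≈ 334.2 mOsm/kg
Osmolar gap = measured − calculated = 340 − 334.2 = 5.8 mOsm/kg

5.8 mOsm/kg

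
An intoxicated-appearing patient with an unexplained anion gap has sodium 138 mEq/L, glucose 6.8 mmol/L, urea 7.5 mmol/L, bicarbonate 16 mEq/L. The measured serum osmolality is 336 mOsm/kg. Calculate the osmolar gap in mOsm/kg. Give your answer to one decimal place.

45.7 mOsm/kg

Calculated osmolality = 2·Na + glucose + urea
= 2·138 + 6.8 + 7.5
= 276 + 6.80 + 7.50
= 290.3 mOsm/kg ≈ 290.3 mOsm/kg
Osmolar gap = measured − calculated = 336 − 290.3 = 45.7 mOsm/kg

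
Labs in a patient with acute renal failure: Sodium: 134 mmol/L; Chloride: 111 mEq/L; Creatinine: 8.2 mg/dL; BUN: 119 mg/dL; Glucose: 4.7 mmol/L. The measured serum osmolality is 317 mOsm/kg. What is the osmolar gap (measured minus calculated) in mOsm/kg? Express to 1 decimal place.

Calculated osmolality = 2·Na + glucose + BUN/2.8
= 2·134 + 4.7 + 119/2.8
= 268 + 4.70 + 42.50
= 315.2 mOsm/kg ≈ 315.2 mOsm/kg
Osmolar gap = measured − calculated = 317 − 315.2 = 1.8 mOsm/kg

1.8 mOsm/kg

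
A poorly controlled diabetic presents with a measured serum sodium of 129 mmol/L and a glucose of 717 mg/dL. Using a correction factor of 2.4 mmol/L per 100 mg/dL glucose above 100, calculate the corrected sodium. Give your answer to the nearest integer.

144 mmol/L

Corrected Na = measured Na + 2.4 · (glucose − 100)/100
= 129 + 2.4 · (717 − 100)/100
= 129 + 14.8
= 143.8 mmol/L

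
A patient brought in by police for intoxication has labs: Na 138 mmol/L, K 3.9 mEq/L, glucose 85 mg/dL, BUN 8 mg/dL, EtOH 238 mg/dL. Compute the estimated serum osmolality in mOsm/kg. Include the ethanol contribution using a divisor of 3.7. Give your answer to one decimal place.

Calculated osmolality = 2·Na + glucose/18 + BUN/2.8 + ethanol/3.7
= 2·138 + 85/18 + 8/2.8 + 238/3.7
= 276 + 4.72 + 2.86 + 64.32
= 347.9 mOsm/kg

347.9 mOsm/kg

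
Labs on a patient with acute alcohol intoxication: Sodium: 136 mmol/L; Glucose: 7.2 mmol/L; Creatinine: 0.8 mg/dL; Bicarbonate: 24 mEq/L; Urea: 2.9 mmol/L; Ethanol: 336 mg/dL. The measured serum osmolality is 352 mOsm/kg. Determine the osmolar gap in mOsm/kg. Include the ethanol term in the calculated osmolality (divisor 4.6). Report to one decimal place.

-3.1 mOsm/kg

Calculated osmolality = 2·Na + glucose + urea + ethanol/4.6
= 2·136 + 7.2 + 2.9 + 336/4.6
= 272 + 7.20 + 2.90 + 73.04
= 355.14 mOsm/kg ≈ 355.1 mOsm/kg
Osmolar gap = measured − calculated = 352 − 355.1 = -3.1 mOsm/kg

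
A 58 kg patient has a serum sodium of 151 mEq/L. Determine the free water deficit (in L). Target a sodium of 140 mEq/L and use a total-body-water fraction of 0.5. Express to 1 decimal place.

2.3 L

TBW = 0.5 · 58 = 29 L
Free water deficit = TBW · (Na/140 − 1)
= 29 · (151/140 − 1)
= 29 · 0.0786
= 2.28 L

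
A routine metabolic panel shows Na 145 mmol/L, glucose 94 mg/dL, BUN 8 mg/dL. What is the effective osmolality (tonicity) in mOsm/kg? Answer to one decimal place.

Effective osmolality excludes urea (freely permeant across cell membranes):
2·Na + glucose/18
= 2·145 + 94/18
= 290 + 5.22
= 295.22 mOsm/kg

295.2 mOsm/kg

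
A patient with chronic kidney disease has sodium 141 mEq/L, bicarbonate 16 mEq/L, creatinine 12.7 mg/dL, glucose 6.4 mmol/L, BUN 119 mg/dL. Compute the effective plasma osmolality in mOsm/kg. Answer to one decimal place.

Effective osmolality excludes urea (freely permeant across cell membranes):
2·Na + glucose
= 2·141 + 6.4
= 282 + 6.4
= 288.4 mOsm/kg

288.4 mOsm/kg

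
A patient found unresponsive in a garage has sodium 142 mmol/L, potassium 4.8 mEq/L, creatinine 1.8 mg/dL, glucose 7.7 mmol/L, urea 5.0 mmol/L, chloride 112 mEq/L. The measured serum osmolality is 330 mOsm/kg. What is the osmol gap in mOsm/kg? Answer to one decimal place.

33.3 mOsm/kg

Calculated osmolality = 2·Na + glucose + urea
= 2·142 + 7.7 + 5
= 284 + 7.70 + 5
= 296.7 mOsm/kg ≈ 296.7 mOsm/kg
Osmolar gap = measured − calculated = 330 − 296.7 = 33.3 mOsm/kg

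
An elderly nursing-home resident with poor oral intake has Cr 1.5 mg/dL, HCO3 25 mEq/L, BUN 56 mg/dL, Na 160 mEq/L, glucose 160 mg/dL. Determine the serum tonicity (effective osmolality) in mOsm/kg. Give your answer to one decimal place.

328.9 mOsm/kg

Effective osmolality excludes urea (freely permeant across cell membranes):
2·Na + glucose/18
= 2·160 + 160/18
= 320 + 8.89
= 328.89 mOsm/kg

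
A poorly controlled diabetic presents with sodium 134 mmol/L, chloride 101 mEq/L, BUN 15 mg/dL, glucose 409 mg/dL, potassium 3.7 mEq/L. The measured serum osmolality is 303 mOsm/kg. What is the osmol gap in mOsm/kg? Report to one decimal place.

Calculated osmolality = 2·Na + glucose/18 + BUN/2.8
= 2·134 + 409/18 + 15/2.8
= 268 + 22.72 + 5.36
= 296.08 mOsm/kg ≈ 296.1 mOsm/kg
Osmolar gap = measured − calculated = 303 − 296.1 = 6.9 mOsm/kg

6.9 mOsm/kg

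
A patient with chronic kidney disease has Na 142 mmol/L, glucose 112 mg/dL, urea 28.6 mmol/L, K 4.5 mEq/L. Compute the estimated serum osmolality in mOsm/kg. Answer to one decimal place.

318.8 mOsm/kg

Calculated osmolality = 2·Na + glucose/18 + urea
= 2·142 + 112/18 + 28.6
= 284 + 6.22 + 28.60
= 318.82 mOsm/kg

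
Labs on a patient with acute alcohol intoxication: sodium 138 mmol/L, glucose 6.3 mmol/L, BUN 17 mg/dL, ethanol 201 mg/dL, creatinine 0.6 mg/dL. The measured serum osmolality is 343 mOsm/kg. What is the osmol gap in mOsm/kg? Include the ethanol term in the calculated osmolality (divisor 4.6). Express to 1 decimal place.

Calculated osmolality = 2·Na + glucose + BUN/2.8 + ethanol/4.6
= 2·138 + 6.3 + 17/2.8 + 201/4.6
= 276 + 6.30 + 6.07 + 43.70
= 332.07 mOsm/kg ≈ 332.1 mOsm/kg
Osmolar gap = measured − calculated = 343 − 332.1 = 10.9 mOsm/kg

10.9 mOsm/kg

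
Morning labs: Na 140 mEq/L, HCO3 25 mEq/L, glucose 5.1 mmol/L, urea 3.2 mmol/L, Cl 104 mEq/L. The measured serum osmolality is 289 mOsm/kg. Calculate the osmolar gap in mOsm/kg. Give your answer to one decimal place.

Calculated osmolality = 2·Na + glucose + urea
= 2·140 + 5.1 + 3.2
= 280 + 5.10 + 3.20
= 288.3 mOsm/kg ≈ 288.3 mOsm/kg
Osmolar gap = measured − calculated = 289 − 288.3 = 0.7 mOsm/kg

0.7 mOsm/kg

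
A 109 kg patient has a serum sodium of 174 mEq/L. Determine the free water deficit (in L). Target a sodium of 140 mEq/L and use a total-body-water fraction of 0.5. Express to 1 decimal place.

13.2 L

TBW = 0.5 · 109 = 54.5 L
Free water deficit = TBW · (Na/140 − 1)
= 54.5 · (174/140 − 1)
= 54.5 · 0.2429
= 13.24 L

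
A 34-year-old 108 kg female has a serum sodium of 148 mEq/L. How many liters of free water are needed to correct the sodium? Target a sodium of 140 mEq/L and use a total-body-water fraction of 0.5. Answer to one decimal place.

TBW = 0.5 · 108 = 54 L
Free water deficit = TBW · (Na/140 − 1)
= 54 · (148/140 − 1)
= 54 · 0.0571
= 3.08 L

3.1 L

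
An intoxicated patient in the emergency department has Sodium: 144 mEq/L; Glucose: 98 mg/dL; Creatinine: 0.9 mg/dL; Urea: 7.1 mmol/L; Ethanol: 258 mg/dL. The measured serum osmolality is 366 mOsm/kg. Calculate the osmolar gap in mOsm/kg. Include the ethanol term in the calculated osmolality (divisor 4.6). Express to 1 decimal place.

Calculated osmolality = 2·Na + glucose/18 + urea + ethanol/4.6
= 2·144 + 98/18 + 7.1 + 258/4.6
= 288 + 5.44 + 7.10 + 56.09
= 356.63 mOsm/kg ≈ 356.6 mOsm/kg
Osmolar gap = measured − calculated = 366 − 356.6 = 9.4 mOsm/kg

9.4 mOsm/kg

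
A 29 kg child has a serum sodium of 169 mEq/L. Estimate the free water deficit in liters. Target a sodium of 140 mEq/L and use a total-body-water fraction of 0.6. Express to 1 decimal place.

TBW = 0.6 · 29 = 17.4 L
Free water deficit = TBW · (Na/140 − 1)
= 17.4 · (169/140 − 1)
= 17.4 · 0.2071
= 3.6 L

3.6 L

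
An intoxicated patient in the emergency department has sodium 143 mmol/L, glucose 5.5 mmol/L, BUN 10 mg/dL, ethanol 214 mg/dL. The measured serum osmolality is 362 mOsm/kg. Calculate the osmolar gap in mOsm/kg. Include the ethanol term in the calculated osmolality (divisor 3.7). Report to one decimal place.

9.1 mOsm/kg

Calculated osmolality = 2·Na + glucose + BUN/2.8 + ethanol/3.7
= 2·143 + 5.5 + 10/2.8 + 214/3.7
= 286 + 5.50 + 3.57 + 57.84
= 352.91 mOsm/kg ≈ 352.9 mOsm/kg
Osmolar gap = measured − calculated = 362 − 352.9 = 9.1 mOsm/kg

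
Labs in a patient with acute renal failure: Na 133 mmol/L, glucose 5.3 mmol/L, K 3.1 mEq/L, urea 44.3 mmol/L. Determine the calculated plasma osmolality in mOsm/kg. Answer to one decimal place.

315.6 mOsm/kg

Calculated osmolality = 2·Na + glucose + urea
= 2·133 + 5.3 + 44.3
= 266 + 5.30 + 44.30
= 315.6 mOsm/kg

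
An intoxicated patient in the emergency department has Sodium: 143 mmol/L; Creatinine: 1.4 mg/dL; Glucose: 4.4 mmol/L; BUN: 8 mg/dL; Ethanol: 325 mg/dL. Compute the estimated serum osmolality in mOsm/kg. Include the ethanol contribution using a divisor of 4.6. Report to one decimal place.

Calculated osmolality = 2·Na + glucose + BUN/2.8 + ethanol/4.6
= 2·143 + 4.4 + 8/2.8 + 325/4.6
= 286 + 4.40 + 2.86 + 70.65
= 363.91 mOsm/kg

363.9 mOsm/kg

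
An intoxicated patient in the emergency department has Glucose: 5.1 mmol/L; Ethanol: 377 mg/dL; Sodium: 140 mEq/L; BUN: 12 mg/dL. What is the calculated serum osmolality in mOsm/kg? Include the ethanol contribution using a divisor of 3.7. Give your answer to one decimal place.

Calculated osmolality = 2·Na + glucose + BUN/2.8 + ethanol/3.7
= 2·140 + 5.1 + 12/2.8 + 377/3.7
= 280 + 5.10 + 4.29 + 101.89
= 391.28 mOsm/kg

391.3 mOsm/kg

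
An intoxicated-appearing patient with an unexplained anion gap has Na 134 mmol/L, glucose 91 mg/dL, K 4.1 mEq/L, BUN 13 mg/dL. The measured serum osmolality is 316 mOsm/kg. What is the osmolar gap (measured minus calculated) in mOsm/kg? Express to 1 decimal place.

Calculated osmolality = 2·Na + glucose/18 + BUN/2.8
= 2·134 + 91/18 + 13/2.8
= 268 + 5.06 + 4.64
= 277.7 mOsm/kg ≈ 277.7 mOsm/kg
Osmolar gap = measured − calculated = 316 − 277.7 = 38.3 mOsm/kg

38.3 mOsm/kg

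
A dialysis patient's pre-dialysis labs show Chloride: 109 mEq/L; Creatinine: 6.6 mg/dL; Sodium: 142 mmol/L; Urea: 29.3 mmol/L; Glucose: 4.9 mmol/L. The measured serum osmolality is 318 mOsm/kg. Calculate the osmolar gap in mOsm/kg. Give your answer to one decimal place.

-0.2 mOsm/kg

Calculated osmolality = 2·Na + glucose + urea
= 2·142 + 4.9 + 29.3
= 284 + 4.90 + 29.30
= 318.2 mOsm/kg ≈ 318.2 mOsm/kg
Osmolar gap = measured − calculated = 318 − 318.2 = -0.2 mOsm/kg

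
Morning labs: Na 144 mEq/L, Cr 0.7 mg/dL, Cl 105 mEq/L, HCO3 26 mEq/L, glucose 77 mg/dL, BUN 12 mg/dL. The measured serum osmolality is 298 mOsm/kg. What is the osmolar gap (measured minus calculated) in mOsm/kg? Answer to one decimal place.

1.4 mOsm/kg

Calculated osmolality = 2·Na + glucose/18 + BUN/2.8
= 2·144 + 77/18 + 12/2.8
= 288 + 4.28 + 4.29
= 296.57 mOsm/kg ≈ 296.6 mOsm/kg
Osmolar gap = measured − calculated = 298 − 296.6 = 1.4 mOsm/kg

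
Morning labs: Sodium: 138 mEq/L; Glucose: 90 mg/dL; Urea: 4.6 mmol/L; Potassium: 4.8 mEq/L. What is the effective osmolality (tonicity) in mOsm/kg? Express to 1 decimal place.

281.0 mOsm/kg

Effective osmolality excludes urea (freely permeant across cell membranes):
2·Na + glucose/18
= 2·138 + 90/18
= 276 + 5
= 281 mOsm/kg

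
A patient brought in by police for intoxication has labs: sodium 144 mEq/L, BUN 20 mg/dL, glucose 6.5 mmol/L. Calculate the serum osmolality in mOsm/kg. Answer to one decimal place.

Calculated osmolality = 2·Na + glucose + BUN/2.8
= 2·144 + 6.5 + 20/2.8
= 288 + 6.50 + 7.14
= 301.64 mOsm/kg

301.6 mOsm/kg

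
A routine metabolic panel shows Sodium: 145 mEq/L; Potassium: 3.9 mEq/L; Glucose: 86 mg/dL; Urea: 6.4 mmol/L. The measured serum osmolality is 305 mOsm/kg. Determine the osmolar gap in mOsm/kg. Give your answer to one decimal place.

3.8 mOsm/kg

Calculated osmolality = 2·Na + glucose/18 + urea
= 2·145 + 86/18 + 6.4
= 290 + 4.78 + 6.40
= 301.18 mOsm/kg ≈ 301.2 mOsm/kg
Osmolar gap = measured − calculated = 305 − 301.2 = 3.8 mOsm/kg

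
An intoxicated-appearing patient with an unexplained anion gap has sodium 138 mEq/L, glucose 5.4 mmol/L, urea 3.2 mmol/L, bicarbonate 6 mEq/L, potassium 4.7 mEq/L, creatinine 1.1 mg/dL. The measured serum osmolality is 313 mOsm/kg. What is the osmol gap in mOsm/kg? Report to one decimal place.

28.4 mOsm/kg

Calculated osmolality = 2·Na + glucose + urea
= 2·138 + 5.4 + 3.2
= 276 + 5.40 + 3.20
= 284.6 mOsm/kg ≈ 284.6 mOsm/kg
Osmolar gap = measured − calculated = 313 − 284.6 = 28.4 mOsm/kg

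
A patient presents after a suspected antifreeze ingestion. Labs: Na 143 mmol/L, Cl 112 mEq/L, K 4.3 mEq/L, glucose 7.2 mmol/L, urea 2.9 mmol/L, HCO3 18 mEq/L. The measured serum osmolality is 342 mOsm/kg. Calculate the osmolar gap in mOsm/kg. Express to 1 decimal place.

Calculated osmolality = 2·Na + glucose + urea
= 2·143 + 7.2 + 2.9
= 286 + 7.20 + 2.90
= 296.1 mOsm/kg ≈ 296.1 mOsm/kg
Osmolar gap = measured − calculated = 342 − 296.1 = 45.9 mOsm/kg

45.9 mOsm/kg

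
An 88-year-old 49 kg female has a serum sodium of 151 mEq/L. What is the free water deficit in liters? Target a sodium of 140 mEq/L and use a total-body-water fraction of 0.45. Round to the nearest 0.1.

1.7 L

TBW = 0.45 · 49 = 22.05 L
Free water deficit = TBW · (Na/140 − 1)
= 22.05 · (151/140 − 1)
= 22.05 · 0.0786
= 1.73 L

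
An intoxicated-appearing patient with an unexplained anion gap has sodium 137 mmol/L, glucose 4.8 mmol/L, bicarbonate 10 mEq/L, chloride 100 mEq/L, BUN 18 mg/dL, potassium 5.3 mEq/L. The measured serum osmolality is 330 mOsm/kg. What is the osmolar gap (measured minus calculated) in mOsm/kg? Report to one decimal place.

Calculated osmolality = 2·Na + glucose + BUN/2.8
= 2·137 + 4.8 + 18/2.8
= 274 + 4.80 + 6.43
= 285.23 mOsm/kg ≈ 285.2 mOsm/kg
Osmolar gap = measured − calculated = 330 − 285.2 = 44.8 mOsm/kg

44.8 mOsm/kg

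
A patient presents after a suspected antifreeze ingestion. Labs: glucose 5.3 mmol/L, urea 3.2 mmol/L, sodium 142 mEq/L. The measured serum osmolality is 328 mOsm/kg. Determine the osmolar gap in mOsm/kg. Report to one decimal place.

Calculated osmolality = 2·Na + glucose + urea
= 2·142 + 5.3 + 3.2
= 284 + 5.30 + 3.20
= 292.5 mOsm/kg ≈ 292.5 mOsm/kg
Osmolar gap = measured − calculated = 328 − 292.5 = 35.5 mOsm/kg

35.5 mOsm/kg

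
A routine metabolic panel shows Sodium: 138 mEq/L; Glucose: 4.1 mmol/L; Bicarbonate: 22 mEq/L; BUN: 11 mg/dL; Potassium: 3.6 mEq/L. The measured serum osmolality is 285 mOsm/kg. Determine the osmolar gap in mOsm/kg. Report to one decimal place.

1.0 mOsm/kg

Calculated osmolality = 2·Na + glucose + BUN/2.8
= 2·138 + 4.1 + 11/2.8
= 276 + 4.10 + 3.93
= 284.03 mOsm/kg ≈ 284.0 mOsm/kg
Osmolar gap = measured − calculated = 285 − 284.0 = 1.0 mOsm/kg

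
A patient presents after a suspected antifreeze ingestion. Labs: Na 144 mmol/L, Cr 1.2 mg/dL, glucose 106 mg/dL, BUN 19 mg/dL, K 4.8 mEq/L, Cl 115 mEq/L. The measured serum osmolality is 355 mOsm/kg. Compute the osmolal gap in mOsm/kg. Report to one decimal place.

54.3 mOsm/kg

Calculated osmolality = 2·Na + glucose/18 + BUN/2.8
= 2·144 + 106/18 + 19/2.8
= 288 + 5.89 + 6.79
= 300.68 mOsm/kg ≈ 300.7 mOsm/kg
Osmolar gap = measured − calculated = 355 − 300.7 = 54.3 mOsm/kg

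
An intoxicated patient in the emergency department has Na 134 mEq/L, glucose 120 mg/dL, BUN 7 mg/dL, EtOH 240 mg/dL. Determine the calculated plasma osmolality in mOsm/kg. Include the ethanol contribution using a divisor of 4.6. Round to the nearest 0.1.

Calculated osmolality = 2·Na + glucose/18 + BUN/2.8 + ethanol/4.6
= 2·134 + 120/18 + 7/2.8 + 240/4.6
= 268 + 6.67 + 2.50 + 52.17
= 329.34 mOsm/kg

329.3 mOsm/kg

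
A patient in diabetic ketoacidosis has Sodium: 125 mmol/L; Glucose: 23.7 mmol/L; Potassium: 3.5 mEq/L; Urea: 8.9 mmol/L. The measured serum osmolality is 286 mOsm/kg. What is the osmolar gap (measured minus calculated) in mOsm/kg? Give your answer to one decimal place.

3.4 mOsm/kg

Calculated osmolality = 2·Na + glucose + urea
= 2·125 + 23.7 + 8.9
= 250 + 23.70 + 8.90
= 282.6 mOsm/kg ≈ 282.6 mOsm/kg
Osmolar gap = measured − calculated = 286 − 282.6 = 3.4 mOsm/kg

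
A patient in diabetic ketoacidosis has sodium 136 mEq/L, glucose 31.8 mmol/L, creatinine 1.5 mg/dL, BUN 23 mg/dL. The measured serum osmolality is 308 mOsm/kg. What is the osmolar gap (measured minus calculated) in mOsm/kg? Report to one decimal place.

-4.0 mOsm/kg

Calculated osmolality = 2·Na + glucose + BUN/2.8
= 2·136 + 31.8 + 23/2.8
= 272 + 31.80 + 8.21
= 312.01 mOsm/kg ≈ 312.0 mOsm/kg
Osmolar gap = measured − calculated = 308 − 312.0 = -4.0 mOsm/kg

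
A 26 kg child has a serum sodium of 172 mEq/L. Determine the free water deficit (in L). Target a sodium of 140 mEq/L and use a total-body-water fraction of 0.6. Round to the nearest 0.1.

3.6 L

TBW = 0.6 · 26 = 15.6 L
Free water deficit = TBW · (Na/140 − 1)
= 15.6 · (172/140 − 1)
= 15.6 · 0.2286
= 3.57 L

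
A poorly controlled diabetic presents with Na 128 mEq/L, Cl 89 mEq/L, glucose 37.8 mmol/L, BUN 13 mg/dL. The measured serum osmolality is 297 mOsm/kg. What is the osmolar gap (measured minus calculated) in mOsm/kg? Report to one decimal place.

-1.4 mOsm/kg

Calculated osmolality = 2·Na + glucose + BUN/2.8
= 2·128 + 37.8 + 13/2.8
= 256 + 37.80 + 4.64
= 298.44 mOsm/kg ≈ 298.4 mOsm/kg
Osmolar gap = measured − calculated = 297 − 298.4 = -1.4 mOsm/kg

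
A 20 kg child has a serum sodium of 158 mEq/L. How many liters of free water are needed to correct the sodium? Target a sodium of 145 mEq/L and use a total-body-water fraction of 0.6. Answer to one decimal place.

TBW = 0.6 · 20 = 12 L
Free water deficit = TBW · (Na/145 − 1)
= 12 · (158/145 − 1)
= 12 · 0.0897
= 1.08 L

1.1 L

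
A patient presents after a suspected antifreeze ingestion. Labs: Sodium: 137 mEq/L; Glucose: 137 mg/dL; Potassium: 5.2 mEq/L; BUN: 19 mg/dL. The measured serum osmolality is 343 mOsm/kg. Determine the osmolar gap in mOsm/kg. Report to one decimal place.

54.6 mOsm/kg

Calculated osmolality = 2·Na + glucose/18 + BUN/2.8
= 2·137 + 137/18 + 19/2.8
= 274 + 7.61 + 6.79
= 288.4 mOsm/kg ≈ 288.4 mOsm/kg
Osmolar gap = measured − calculated = 343 − 288.4 = 54.6 mOsm/kg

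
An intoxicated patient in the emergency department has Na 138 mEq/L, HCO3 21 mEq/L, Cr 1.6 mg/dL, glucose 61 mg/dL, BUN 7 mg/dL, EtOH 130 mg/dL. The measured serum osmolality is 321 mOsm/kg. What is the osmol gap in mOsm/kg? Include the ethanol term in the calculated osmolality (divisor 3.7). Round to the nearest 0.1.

4.0 mOsm/kg

Calculated osmolality = 2·Na + glucose/18 + BUN/2.8 + ethanol/3.7
= 2·138 + 61/18 + 7/2.8 + 130/3.7
= 276 + 3.39 + 2.50 + 35.14
= 317.03 mOsm/kg ≈ 317.0 mOsm/kg
Osmolar gap = measured − calculated = 321 − 317.0 = 4.0 mOsm/kg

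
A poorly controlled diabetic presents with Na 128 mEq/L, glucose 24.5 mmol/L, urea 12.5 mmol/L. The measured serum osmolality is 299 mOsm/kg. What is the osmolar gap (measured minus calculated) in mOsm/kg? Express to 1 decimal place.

Calculated osmolality = 2·Na + glucose + urea
= 2·128 + 24.5 + 12.5
= 256 + 24.50 + 12.50
= 293 mOsm/kg ≈ 293.0 mOsm/kg
Osmolar gap = measured − calculated = 299 − 293.0 = 6.0 mOsm/kg

6.0 mOsm/kg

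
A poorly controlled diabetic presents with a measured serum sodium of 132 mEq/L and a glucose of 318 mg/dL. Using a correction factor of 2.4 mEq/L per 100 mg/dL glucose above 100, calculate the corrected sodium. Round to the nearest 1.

137 mEq/L

Corrected Na = measured Na + 2.4 · (glucose − 100)/100
= 132 + 2.4 · (318 − 100)/100
= 132 + 5.2
= 137.2 mEq/L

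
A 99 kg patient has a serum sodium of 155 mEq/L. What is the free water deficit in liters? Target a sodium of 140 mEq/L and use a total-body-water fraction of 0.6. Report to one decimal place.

6.4 L

TBW = 0.6 · 99 = 59.4 L
Free water deficit = TBW · (Na/140 − 1)
= 59.4 · (155/140 − 1)
= 59.4 · 0.1071
= 6.36 L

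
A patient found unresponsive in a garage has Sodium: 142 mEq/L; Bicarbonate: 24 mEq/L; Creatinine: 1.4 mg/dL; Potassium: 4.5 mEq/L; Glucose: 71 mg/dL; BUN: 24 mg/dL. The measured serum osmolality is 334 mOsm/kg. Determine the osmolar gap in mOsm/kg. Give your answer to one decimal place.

Calculated osmolality = 2·Na + glucose/18 + BUN/2.8
= 2·142 + 71/18 + 24/2.8
= 284 + 3.94 + 8.57
= 296.51 mOsm/kg ≈ 296.5 mOsm/kg
Osmolar gap = measured − calculated = 334 − 296.5 = 37.5 mOsm/kg

37.5 mOsm/kg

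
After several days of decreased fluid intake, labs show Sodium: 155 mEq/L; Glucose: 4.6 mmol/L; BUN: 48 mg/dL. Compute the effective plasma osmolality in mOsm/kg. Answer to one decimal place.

314.6 mOsm/kg

Effective osmolality excludes urea (freely permeant across cell membranes):
2·Na + glucose
= 2·155 + 4.6
= 310 + 4.6
= 314.6 mOsm/kg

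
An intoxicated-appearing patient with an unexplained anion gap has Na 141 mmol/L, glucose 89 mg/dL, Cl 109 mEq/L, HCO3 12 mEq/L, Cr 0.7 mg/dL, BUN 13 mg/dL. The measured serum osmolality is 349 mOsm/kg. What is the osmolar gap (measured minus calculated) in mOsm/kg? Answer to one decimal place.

Calculated osmolality = 2·Na + glucose/18 + BUN/2.8
= 2·141 + 89/18 + 13/2.8
= 282 + 4.94 + 4.64
= 291.58 mOsm/kg ≈ 291.6 mOsm/kg
Osmolar gap = measured − calculated = 349 − 291.6 = 57.4 mOsm/kg

57.4 mOsm/kg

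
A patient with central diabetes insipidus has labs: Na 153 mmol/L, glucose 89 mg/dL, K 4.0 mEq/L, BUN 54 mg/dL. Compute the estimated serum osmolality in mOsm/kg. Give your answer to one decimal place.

330.2 mOsm/kg

Calculated osmolality = 2·Na + glucose/18 + BUN/2.8
= 2·153 + 89/18 + 54/2.8
= 306 + 4.94 + 19.29
= 330.23 mOsm/kg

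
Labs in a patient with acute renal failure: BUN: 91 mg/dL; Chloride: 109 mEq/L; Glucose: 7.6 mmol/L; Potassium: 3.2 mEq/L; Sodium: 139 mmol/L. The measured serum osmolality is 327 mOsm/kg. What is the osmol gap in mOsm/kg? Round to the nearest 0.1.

8.9 mOsm/kg

Calculated osmolality = 2·Na + glucose + BUN/2.8
= 2·139 + 7.6 + 91/2.8
= 278 + 7.60 + 32.50
= 318.1 mOsm/kg ≈ 318.1 mOsm/kg
Osmolar gap = measured − calculated = 327 − 318.1 = 8.9 mOsm/kg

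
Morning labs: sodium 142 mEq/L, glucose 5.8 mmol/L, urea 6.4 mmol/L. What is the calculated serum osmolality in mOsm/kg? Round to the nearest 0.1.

Calculated osmolality = 2·Na + glucose + urea
= 2·142 + 5.8 + 6.4
= 284 + 5.80 + 6.40
= 296.2 mOsm/kg

296.2 mOsm/kg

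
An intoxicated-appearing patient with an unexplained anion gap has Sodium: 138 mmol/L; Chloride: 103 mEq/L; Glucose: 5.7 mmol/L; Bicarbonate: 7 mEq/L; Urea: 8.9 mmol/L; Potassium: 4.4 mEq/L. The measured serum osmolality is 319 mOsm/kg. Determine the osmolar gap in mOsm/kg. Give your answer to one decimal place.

Calculated osmolality = 2·Na + glucose + urea
= 2·138 + 5.7 + 8.9
= 276 + 5.70 + 8.90
= 290.6 mOsm/kg ≈ 290.6 mOsm/kg
Osmolar gap = measured − calculated = 319 − 290.6 = 28.4 mOsm/kg

28.4 mOsm/kg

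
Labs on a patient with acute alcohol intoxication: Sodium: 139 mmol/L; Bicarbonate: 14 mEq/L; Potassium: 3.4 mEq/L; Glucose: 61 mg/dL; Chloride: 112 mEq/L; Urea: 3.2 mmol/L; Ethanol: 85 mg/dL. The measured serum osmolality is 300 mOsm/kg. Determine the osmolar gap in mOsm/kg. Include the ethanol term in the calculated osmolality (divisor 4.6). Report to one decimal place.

Calculated osmolality = 2·Na + glucose/18 + urea + ethanol/4.6
= 2·139 + 61/18 + 3.2 + 85/4.6
= 278 + 3.39 + 3.20 + 18.48
= 303.07 mOsm/kg ≈ 303.1 mOsm/kg
Osmolar gap = measured − calculated = 300 − 303.1 = -3.1 mOsm/kg

-3.1 mOsm/kg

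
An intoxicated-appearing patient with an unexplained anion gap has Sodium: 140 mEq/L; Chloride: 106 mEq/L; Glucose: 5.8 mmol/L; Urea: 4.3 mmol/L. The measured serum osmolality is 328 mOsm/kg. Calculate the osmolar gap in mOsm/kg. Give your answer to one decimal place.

Calculated osmolality = 2·Na + glucose + urea
= 2·140 + 5.8 + 4.3
= 280 + 5.80 + 4.30
= 290.1 mOsm/kg ≈ 290.1 mOsm/kg
Osmolar gap = measured − calculated = 328 − 290.1 = 37.9 mOsm/kg

37.9 mOsm/kg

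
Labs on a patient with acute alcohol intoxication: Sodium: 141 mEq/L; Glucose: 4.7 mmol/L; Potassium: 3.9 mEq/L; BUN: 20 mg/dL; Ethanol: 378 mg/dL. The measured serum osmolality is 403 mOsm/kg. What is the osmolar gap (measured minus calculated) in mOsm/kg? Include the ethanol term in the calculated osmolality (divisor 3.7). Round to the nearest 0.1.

7.0 mOsm/kg

Calculated osmolality = 2·Na + glucose + BUN/2.8 + ethanol/3.7
= 2·141 + 4.7 + 20/2.8 + 378/3.7
= 282 + 4.70 + 7.14 + 102.16
= 396 mOsm/kg ≈ 396.0 mOsm/kg
Osmolar gap = measured − calculated = 403 − 396.0 = 7.0 mOsm/kg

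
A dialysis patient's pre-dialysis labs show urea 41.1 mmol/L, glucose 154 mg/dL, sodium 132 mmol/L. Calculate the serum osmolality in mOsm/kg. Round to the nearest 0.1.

313.7 mOsm/kg

Calculated osmolality = 2·Na + glucose/18 + urea
= 2·132 + 154/18 + 41.1
= 264 + 8.56 + 41.10
= 313.66 mOsm/kg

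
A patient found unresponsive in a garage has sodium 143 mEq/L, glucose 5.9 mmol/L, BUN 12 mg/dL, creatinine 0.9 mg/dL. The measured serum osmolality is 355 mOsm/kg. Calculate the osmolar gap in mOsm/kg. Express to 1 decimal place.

Calculated osmolality = 2·Na + glucose + BUN/2.8
= 2·143 + 5.9 + 12/2.8
= 286 + 5.90 + 4.29
= 296.19 mOsm/kg ≈ 296.2 mOsm/kg
Osmolar gap = measured − calculated = 355 − 296.2 = 58.8 mOsm/kg

58.8 mOsm/kg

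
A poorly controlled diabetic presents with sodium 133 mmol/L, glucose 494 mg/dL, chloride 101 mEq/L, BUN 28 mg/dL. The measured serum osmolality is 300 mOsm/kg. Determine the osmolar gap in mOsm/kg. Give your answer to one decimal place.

-3.4 mOsm/kg

Calculated osmolality = 2·Na + glucose/18 + BUN/2.8
= 2·133 + 494/18 + 28/2.8
= 266 + 27.44 + 10
= 303.44 mOsm/kg ≈ 303.4 mOsm/kg
Osmolar gap = measured − calculated = 300 − 303.4 = -3.4 mOsm/kg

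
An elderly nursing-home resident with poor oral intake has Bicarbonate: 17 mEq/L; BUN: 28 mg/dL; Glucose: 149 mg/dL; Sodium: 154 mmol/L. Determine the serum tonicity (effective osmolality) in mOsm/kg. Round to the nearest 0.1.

Effective osmolality excludes urea (freely permeant across cell membranes):
2·Na + glucose/18
= 2·154 + 149/18
= 308 + 8.28
= 316.28 mOsm/kg

316.3 mOsm/kg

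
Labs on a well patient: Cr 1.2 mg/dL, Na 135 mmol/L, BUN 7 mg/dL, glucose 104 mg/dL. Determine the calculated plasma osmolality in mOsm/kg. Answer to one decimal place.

278.3 mOsm/kg

Calculated osmolality = 2·Na + glucose/18 + BUN/2.8
= 2·135 + 104/18 + 7/2.8
= 270 + 5.78 + 2.50
= 278.28 mOsm/kg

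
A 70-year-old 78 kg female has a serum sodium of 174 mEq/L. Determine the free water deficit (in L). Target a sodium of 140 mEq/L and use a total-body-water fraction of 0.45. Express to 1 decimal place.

TBW = 0.45 · 78 = 35.1 L
Free water deficit = TBW · (Na/140 − 1)
= 35.1 · (174/140 − 1)
= 35.1 · 0.2429
= 8.53 L

8.5 L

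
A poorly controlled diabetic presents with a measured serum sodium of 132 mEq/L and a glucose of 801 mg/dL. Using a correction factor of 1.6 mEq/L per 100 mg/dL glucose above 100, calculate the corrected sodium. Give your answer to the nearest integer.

Corrected Na = measured Na + 1.6 · (glucose − 100)/100
= 132 + 1.6 · (801 − 100)/100
= 132 + 11.2
= 143.2 mEq/L

143 mEq/L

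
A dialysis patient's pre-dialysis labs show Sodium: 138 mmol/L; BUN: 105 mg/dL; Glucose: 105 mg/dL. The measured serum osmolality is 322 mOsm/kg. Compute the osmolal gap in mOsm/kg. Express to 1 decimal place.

Calculated osmolality = 2·Na + glucose/18 + BUN/2.8
= 2·138 + 105/18 + 105/2.8
= 276 + 5.83 + 37.50
= 319.33 mOsm/kg ≈ 319.3 mOsm/kg
Osmolar gap = measured − calculated = 322 − 319.3 = 2.7 mOsm/kg

2.7 mOsm/kg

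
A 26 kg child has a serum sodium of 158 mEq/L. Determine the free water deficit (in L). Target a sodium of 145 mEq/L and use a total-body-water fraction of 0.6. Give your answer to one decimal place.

1.4 L

TBW = 0.6 · 26 = 15.6 L
Free water deficit = TBW · (Na/145 − 1)
= 15.6 · (158/145 − 1)
= 15.6 · 0.0897
= 1.4 L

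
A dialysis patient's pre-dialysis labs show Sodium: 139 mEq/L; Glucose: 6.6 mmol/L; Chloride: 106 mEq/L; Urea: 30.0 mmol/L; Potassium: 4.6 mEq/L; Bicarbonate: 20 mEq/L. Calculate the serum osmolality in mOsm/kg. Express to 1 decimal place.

Calculated osmolality = 2·Na + glucose + urea
= 2·139 + 6.6 + 30
= 278 + 6.60 + 30
= 314.6 mOsm/kg

314.6 mOsm/kg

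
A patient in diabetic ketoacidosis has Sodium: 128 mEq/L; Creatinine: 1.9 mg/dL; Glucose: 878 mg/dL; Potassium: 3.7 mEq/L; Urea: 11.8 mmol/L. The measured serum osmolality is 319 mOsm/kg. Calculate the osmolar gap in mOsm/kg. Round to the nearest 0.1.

Calculated osmolality = 2·Na + glucose/18 + urea
= 2·128 + 878/18 + 11.8
= 256 + 48.78 + 11.80
= 316.58 mOsm/kg ≈ 316.6 mOsm/kg
Osmolar gap = measured − calculated = 319 − 316.6 = 2.4 mOsm/kg

2.4 mOsm/kg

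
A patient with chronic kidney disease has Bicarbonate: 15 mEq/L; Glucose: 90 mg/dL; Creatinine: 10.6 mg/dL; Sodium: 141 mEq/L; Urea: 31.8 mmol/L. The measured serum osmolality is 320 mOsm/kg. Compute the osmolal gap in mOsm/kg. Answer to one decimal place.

1.2 mOsm/kg

Calculated osmolality = 2·Na + glucose/18 + urea
= 2·141 + 90/18 + 31.8
= 282 + 5 + 31.80
= 318.8 mOsm/kg ≈ 318.8 mOsm/kg
Osmolar gap = measured − calculated = 320 − 318.8 = 1.2 mOsm/kg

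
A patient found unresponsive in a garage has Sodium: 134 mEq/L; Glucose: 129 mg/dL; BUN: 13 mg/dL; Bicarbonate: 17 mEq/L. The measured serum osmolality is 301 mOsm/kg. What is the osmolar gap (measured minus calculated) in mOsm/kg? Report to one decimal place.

21.2 mOsm/kg

Calculated osmolality = 2·Na + glucose/18 + BUN/2.8
= 2·134 + 129/18 + 13/2.8
= 268 + 7.17 + 4.64
= 279.81 mOsm/kg ≈ 279.8 mOsm/kg
Osmolar gap = measured − calculated = 301 − 279.8 = 21.2 mOsm/kg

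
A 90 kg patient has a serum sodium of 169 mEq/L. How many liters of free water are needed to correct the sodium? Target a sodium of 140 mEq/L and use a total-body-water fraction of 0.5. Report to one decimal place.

TBW = 0.5 · 90 = 45 L
Free water deficit = TBW · (Na/140 − 1)
= 45 · (169/140 − 1)
= 45 · 0.2071
= 9.32 L

9.3 L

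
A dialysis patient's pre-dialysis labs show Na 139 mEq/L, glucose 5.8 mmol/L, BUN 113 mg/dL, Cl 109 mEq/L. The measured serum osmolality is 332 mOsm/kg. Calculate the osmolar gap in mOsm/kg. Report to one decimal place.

Calculated osmolality = 2·Na + glucose + BUN/2.8
= 2·139 + 5.8 + 113/2.8
= 278 + 5.80 + 40.36
= 324.16 mOsm/kg ≈ 324.2 mOsm/kg
Osmolar gap = measured − calculated = 332 − 324.2 = 7.8 mOsm/kg

7.8 mOsm/kg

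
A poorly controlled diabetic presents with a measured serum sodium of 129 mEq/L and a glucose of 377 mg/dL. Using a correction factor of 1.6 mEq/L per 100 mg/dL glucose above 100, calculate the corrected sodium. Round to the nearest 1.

133 mEq/L

Corrected Na = measured Na + 1.6 · (glucose − 100)/100
= 129 + 1.6 · (377 − 100)/100
= 129 + 4.4
= 133.4 mEq/L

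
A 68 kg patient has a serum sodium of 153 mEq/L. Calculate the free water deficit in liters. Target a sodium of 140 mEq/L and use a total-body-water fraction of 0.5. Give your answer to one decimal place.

TBW = 0.5 · 68 = 34 L
Free water deficit = TBW · (Na/140 − 1)
= 34 · (153/140 − 1)
= 34 · 0.0929
= 3.16 L

3.2 L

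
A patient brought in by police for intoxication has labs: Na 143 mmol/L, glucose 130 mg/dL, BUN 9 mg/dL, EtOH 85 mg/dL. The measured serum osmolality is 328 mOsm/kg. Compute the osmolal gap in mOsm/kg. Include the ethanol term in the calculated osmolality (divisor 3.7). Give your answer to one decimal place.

8.6 mOsm/kg

Calculated osmolality = 2·Na + glucose/18 + BUN/2.8 + ethanol/3.7
= 2·143 + 130/18 + 9/2.8 + 85/3.7
= 286 + 7.22 + 3.21 + 22.97
= 319.4 mOsm/kg ≈ 319.4 mOsm/kg
Osmolar gap = measured − calculated = 328 − 319.4 = 8.6 mOsm/kg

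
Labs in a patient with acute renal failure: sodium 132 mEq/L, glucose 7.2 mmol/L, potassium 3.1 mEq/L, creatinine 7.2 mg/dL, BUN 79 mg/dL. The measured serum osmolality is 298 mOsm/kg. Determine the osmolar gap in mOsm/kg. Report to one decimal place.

Calculated osmolality = 2·Na + glucose + BUN/2.8
= 2·132 + 7.2 + 79/2.8
= 264 + 7.20 + 28.21
= 299.41 mOsm/kg ≈ 299.4 mOsm/kg
Osmolar gap = measured − calculated = 298 − 299.4 = -1.4 mOsm/kg

-1.4 mOsm/kg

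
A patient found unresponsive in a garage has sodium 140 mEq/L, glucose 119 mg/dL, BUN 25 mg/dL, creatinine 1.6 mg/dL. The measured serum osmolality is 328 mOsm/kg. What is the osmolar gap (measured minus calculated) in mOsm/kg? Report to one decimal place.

Calculated osmolality = 2·Na + glucose/18 + BUN/2.8
= 2·140 + 119/18 + 25/2.8
= 280 + 6.61 + 8.93
= 295.54 mOsm/kg ≈ 295.5 mOsm/kg
Osmolar gap = measured − calculated = 328 − 295.5 = 32.5 mOsm/kg

32.5 mOsm/kg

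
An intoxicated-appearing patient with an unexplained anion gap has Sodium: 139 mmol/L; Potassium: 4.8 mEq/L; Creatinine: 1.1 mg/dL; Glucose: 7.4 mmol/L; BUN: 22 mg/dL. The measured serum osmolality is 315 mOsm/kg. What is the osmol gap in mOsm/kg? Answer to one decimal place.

Calculated osmolality = 2·Na + glucose + BUN/2.8
= 2·139 + 7.4 + 22/2.8
= 278 + 7.40 + 7.86
= 293.26 mOsm/kg ≈ 293.3 mOsm/kg
Osmolar gap = measured − calculated = 315 − 293.3 = 21.7 mOsm/kg

21.7 mOsm/kg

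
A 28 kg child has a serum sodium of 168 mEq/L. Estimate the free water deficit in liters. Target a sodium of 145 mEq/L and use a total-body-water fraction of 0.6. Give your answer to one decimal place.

2.7 L

TBW = 0.6 · 28 = 16.8 L
Free water deficit = TBW · (Na/145 − 1)
= 16.8 · (168/145 − 1)
= 16.8 · 0.1586
= 2.66 L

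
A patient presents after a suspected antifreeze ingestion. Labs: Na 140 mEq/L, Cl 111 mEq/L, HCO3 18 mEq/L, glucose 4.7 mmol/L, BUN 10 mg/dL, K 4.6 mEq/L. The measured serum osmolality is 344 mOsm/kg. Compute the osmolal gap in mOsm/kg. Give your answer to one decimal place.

55.7 mOsm/kg

Calculated osmolality = 2·Na + glucose + BUN/2.8
= 2·140 + 4.7 + 10/2.8
= 280 + 4.70 + 3.57
= 288.27 mOsm/kg ≈ 288.3 mOsm/kg
Osmolar gap = measured − calculated = 344 − 288.3 = 55.7 mOsm/kg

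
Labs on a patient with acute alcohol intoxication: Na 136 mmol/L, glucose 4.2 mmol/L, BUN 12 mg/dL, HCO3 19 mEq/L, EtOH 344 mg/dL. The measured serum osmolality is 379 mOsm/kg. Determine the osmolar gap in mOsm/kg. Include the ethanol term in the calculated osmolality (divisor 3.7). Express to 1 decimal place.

5.5 mOsm/kg

Calculated osmolality = 2·Na + glucose + BUN/2.8 + ethanol/3.7
= 2·136 + 4.2 + 12/2.8 + 344/3.7
= 272 + 4.20 + 4.29 + 92.97
= 373.46 mOsm/kg ≈ 373.5 mOsm/kg
Osmolar gap = measured − calculated = 379 − 373.5 = 5.5 mOsm/kg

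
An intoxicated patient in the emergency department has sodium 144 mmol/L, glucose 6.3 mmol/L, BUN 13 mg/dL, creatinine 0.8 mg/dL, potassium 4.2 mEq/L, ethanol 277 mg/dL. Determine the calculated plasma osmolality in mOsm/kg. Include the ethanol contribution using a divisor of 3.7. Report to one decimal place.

Calculated osmolality = 2·Na + glucose + BUN/2.8 + ethanol/3.7
= 2·144 + 6.3 + 13/2.8 + 277/3.7
= 288 + 6.30 + 4.64 + 74.86
= 373.8 mOsm/kg

373.8 mOsm/kg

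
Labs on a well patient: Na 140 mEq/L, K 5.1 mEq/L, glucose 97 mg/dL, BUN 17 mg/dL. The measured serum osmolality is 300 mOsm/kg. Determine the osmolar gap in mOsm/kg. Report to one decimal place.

8.5 mOsm/kg

Calculated osmolality = 2·Na + glucose/18 + BUN/2.8
= 2·140 + 97/18 + 17/2.8
= 280 + 5.39 + 6.07
= 291.46 mOsm/kg ≈ 291.5 mOsm/kg
Osmolar gap = measured − calculated = 300 − 291.5 = 8.5 mOsm/kg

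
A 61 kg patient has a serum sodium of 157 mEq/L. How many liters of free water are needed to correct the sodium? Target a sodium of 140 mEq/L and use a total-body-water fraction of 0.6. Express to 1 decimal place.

TBW = 0.6 · 61 = 36.6 L
Free water deficit = TBW · (Na/140 − 1)
= 36.6 · (157/140 − 1)
= 36.6 · 0.1214
= 4.44 L

4.4 L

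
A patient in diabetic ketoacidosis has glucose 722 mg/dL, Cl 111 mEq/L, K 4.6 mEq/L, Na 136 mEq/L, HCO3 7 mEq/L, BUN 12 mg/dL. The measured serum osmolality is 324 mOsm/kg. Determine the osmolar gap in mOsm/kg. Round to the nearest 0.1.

Calculated osmolality = 2·Na + glucose/18 + BUN/2.8
= 2·136 + 722/18 + 12/2.8
= 272 + 40.11 + 4.29
= 316.4 mOsm/kg ≈ 316.4 mOsm/kg
Osmolar gap = measured − calculated = 324 − 316.4 = 7.6 mOsm/kg

7.6 mOsm/kg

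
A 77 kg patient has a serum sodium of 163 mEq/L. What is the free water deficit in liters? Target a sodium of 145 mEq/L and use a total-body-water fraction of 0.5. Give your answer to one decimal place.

TBW = 0.5 · 77 = 38.5 L
Free water deficit = TBW · (Na/145 − 1)
= 38.5 · (163/145 − 1)
= 38.5 · 0.1241
= 4.78 L

4.8 L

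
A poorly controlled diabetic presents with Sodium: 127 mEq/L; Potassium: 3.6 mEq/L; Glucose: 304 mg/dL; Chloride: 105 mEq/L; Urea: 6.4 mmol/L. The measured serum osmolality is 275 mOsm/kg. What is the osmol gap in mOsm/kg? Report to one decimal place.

-2.3 mOsm/kg

Calculated osmolality = 2·Na + glucose/18 + urea
= 2·127 + 304/18 + 6.4
= 254 + 16.89 + 6.40
= 277.29 mOsm/kg ≈ 277.3 mOsm/kg
Osmolar gap = measured − calculated = 275 − 277.3 = -2.3 mOsm/kg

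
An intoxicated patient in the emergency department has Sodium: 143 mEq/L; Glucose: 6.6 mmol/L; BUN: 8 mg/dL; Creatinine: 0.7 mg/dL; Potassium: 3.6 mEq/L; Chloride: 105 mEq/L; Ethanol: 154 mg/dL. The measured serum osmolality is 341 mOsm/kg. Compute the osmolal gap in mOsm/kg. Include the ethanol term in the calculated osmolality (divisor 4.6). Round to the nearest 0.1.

12.1 mOsm/kg

Calculated osmolality = 2·Na + glucose + BUN/2.8 + ethanol/4.6
= 2·143 + 6.6 + 8/2.8 + 154/4.6
= 286 + 6.60 + 2.86 + 33.48
= 328.94 mOsm/kg ≈ 328.9 mOsm/kg
Osmolar gap = measured − calculated = 341 − 328.9 = 12.1 mOsm/kg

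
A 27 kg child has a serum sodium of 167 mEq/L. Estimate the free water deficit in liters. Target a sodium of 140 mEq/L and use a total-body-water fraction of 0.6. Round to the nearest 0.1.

TBW = 0.6 · 27 = 16.2 L
Free water deficit = TBW · (Na/140 − 1)
= 16.2 · (167/140 − 1)
= 16.2 · 0.1929
= 3.12 L

3.1 L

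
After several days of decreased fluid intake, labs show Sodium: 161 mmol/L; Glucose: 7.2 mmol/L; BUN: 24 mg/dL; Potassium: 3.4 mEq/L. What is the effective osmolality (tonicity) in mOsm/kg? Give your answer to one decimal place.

Effective osmolality excludes urea (freely permeant across cell membranes):
2·Na + glucose
= 2·161 + 7.2
= 322 + 7.2
= 329.2 mOsm/kg

329.2 mOsm/kg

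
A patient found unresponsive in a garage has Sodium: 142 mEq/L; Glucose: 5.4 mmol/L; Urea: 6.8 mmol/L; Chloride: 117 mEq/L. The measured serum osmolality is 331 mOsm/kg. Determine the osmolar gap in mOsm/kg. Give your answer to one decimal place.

34.8 mOsm/kg

Calculated osmolality = 2·Na + glucose + urea
= 2·142 + 5.4 + 6.8
= 284 + 5.40 + 6.80
= 296.2 mOsm/kg ≈ 296.2 mOsm/kg
Osmolar gap = measured − calculated = 331 − 296.2 = 34.8 mOsm/kg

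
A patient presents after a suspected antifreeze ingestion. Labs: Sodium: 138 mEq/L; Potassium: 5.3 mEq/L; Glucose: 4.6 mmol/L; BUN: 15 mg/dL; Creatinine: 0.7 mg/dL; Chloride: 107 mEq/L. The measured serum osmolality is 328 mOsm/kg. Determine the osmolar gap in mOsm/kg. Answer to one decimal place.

Calculated osmolality = 2·Na + glucose + BUN/2.8
= 2·138 + 4.6 + 15/2.8
= 276 + 4.60 + 5.36
= 285.96 mOsm/kg ≈ 286.0 mOsm/kg
Osmolar gap = measured − calculated = 328 − 286.0 = 42.0 mOsm/kg

42.0 mOsm/kg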